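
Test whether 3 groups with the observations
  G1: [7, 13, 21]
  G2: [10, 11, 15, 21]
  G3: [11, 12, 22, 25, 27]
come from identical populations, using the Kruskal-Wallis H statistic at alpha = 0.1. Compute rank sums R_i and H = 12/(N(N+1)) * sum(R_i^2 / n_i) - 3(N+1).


Step 1: Combine all N = 12 observations and assign midranks.
sorted (value, group, rank): (7,G1,1), (10,G2,2), (11,G2,3.5), (11,G3,3.5), (12,G3,5), (13,G1,6), (15,G2,7), (21,G1,8.5), (21,G2,8.5), (22,G3,10), (25,G3,11), (27,G3,12)
Step 2: Sum ranks within each group.
R_1 = 15.5 (n_1 = 3)
R_2 = 21 (n_2 = 4)
R_3 = 41.5 (n_3 = 5)
Step 3: H = 12/(N(N+1)) * sum(R_i^2/n_i) - 3(N+1)
     = 12/(12*13) * (15.5^2/3 + 21^2/4 + 41.5^2/5) - 3*13
     = 0.076923 * 534.783 - 39
     = 2.137179.
Step 4: Ties present; correction factor C = 1 - 12/(12^3 - 12) = 0.993007. Corrected H = 2.137179 / 0.993007 = 2.152230.
Step 5: Under H0, H ~ chi^2(2); p-value = 0.340917.
Step 6: alpha = 0.1. fail to reject H0.

H = 2.1522, df = 2, p = 0.340917, fail to reject H0.


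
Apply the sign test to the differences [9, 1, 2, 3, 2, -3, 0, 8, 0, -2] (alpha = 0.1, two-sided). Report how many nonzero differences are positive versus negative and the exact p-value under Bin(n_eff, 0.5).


Step 1: Discard zero differences. Original n = 10; n_eff = number of nonzero differences = 8.
Nonzero differences (with sign): +9, +1, +2, +3, +2, -3, +8, -2
Step 2: Count signs: positive = 6, negative = 2.
Step 3: Under H0: P(positive) = 0.5, so the number of positives S ~ Bin(8, 0.5).
Step 4: Two-sided exact p-value = sum of Bin(8,0.5) probabilities at or below the observed probability = 0.289062.
Step 5: alpha = 0.1. fail to reject H0.

n_eff = 8, pos = 6, neg = 2, p = 0.289062, fail to reject H0.


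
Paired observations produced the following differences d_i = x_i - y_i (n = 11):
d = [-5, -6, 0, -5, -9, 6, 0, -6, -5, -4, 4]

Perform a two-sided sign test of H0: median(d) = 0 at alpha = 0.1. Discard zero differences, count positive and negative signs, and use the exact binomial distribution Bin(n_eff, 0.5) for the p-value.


Step 1: Discard zero differences. Original n = 11; n_eff = number of nonzero differences = 9.
Nonzero differences (with sign): -5, -6, -5, -9, +6, -6, -5, -4, +4
Step 2: Count signs: positive = 2, negative = 7.
Step 3: Under H0: P(positive) = 0.5, so the number of positives S ~ Bin(9, 0.5).
Step 4: Two-sided exact p-value = sum of Bin(9,0.5) probabilities at or below the observed probability = 0.179688.
Step 5: alpha = 0.1. fail to reject H0.

n_eff = 9, pos = 2, neg = 7, p = 0.179688, fail to reject H0.


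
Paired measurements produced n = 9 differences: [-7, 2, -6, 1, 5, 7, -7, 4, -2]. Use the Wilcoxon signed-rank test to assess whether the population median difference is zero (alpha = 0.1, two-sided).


Step 1: Drop any zero differences (none here) and take |d_i|.
|d| = [7, 2, 6, 1, 5, 7, 7, 4, 2]
Step 2: Midrank |d_i| (ties get averaged ranks).
ranks: |7|->8, |2|->2.5, |6|->6, |1|->1, |5|->5, |7|->8, |7|->8, |4|->4, |2|->2.5
Step 3: Attach original signs; sum ranks with positive sign and with negative sign.
W+ = 2.5 + 1 + 5 + 8 + 4 = 20.5
W- = 8 + 6 + 8 + 2.5 = 24.5
(Check: W+ + W- = 45 should equal n(n+1)/2 = 45.)
Step 4: Test statistic W = min(W+, W-) = 20.5.
Step 5: Ties in |d|, so use the tie-corrected normal approximation.
        E[W] = n(n+1)/4 = 9*10/4 = 22.5.
        Tie groups: |d|=2 (t=2), |d|=7 (t=3); sum(t^3 - t) = 30.
        Var[W] = n(n+1)(2n+1)/24 - sum(t^3-t)/48 = 1710/24 - 30/48 = 70.625.
        z = (W - E[W]) / sqrt(Var[W]) = (20.5 - 22.5) / 8.4039 = -0.2380.
        Two-sided p = 2*Phi(z) = 0.811892.
Step 6: alpha = 0.1. fail to reject H0.

W+ = 20.5, W- = 24.5, W = min = 20.5, p = 0.811892, fail to reject H0.


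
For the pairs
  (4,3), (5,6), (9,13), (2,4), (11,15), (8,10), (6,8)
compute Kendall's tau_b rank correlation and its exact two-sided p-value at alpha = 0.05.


Step 1: Enumerate the 21 unordered pairs (i,j) with i<j and classify each by sign(x_j-x_i) * sign(y_j-y_i).
  (1,2):dx=+1,dy=+3->C; (1,3):dx=+5,dy=+10->C; (1,4):dx=-2,dy=+1->D; (1,5):dx=+7,dy=+12->C
  (1,6):dx=+4,dy=+7->C; (1,7):dx=+2,dy=+5->C; (2,3):dx=+4,dy=+7->C; (2,4):dx=-3,dy=-2->C
  (2,5):dx=+6,dy=+9->C; (2,6):dx=+3,dy=+4->C; (2,7):dx=+1,dy=+2->C; (3,4):dx=-7,dy=-9->C
  (3,5):dx=+2,dy=+2->C; (3,6):dx=-1,dy=-3->C; (3,7):dx=-3,dy=-5->C; (4,5):dx=+9,dy=+11->C
  (4,6):dx=+6,dy=+6->C; (4,7):dx=+4,dy=+4->C; (5,6):dx=-3,dy=-5->C; (5,7):dx=-5,dy=-7->C
  (6,7):dx=-2,dy=-2->C
Step 2: C = 20, D = 1, total pairs = 21.
Step 3: tau = (C - D)/(n(n-1)/2) = (20 - 1)/21 = 0.904762.
Step 4: Exact two-sided p-value (enumerate n! = 5040 permutations of y under H0): p = 0.002778.
Step 5: alpha = 0.05. reject H0.

tau_b = 0.9048 (C=20, D=1), p = 0.002778, reject H0.


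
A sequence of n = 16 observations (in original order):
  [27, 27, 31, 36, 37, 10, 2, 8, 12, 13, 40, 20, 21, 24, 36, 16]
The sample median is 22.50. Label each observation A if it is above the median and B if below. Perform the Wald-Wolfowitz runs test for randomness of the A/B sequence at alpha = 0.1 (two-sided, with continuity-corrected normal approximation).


Step 1: Compute median = 22.50; label A = above, B = below.
Labels in order: AAAAABBBBBABBAAB  (n_A = 8, n_B = 8)
Step 2: Count runs R = 6.
Step 3: Under H0 (random ordering), E[R] = 2*n_A*n_B/(n_A+n_B) + 1 = 2*8*8/16 + 1 = 9.0000.
        Var[R] = 2*n_A*n_B*(2*n_A*n_B - n_A - n_B) / ((n_A+n_B)^2 * (n_A+n_B-1)) = 14336/3840 = 3.7333.
        SD[R] = 1.9322.
Step 4: Continuity-corrected z = (R + 0.5 - E[R]) / SD[R] = (6 + 0.5 - 9.0000) / 1.9322 = -1.2939.
Step 5: Two-sided p-value via normal approximation = 2*(1 - Phi(|z|)) = 0.195709.
Step 6: alpha = 0.1. fail to reject H0.

R = 6, z = -1.2939, p = 0.195709, fail to reject H0.


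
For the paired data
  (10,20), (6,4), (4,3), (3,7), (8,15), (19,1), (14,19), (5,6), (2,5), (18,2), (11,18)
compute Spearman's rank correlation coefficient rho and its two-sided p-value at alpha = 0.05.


Step 1: Rank x and y separately (midranks; no ties here).
rank(x): 10->7, 6->5, 4->3, 3->2, 8->6, 19->11, 14->9, 5->4, 2->1, 18->10, 11->8
rank(y): 20->11, 4->4, 3->3, 7->7, 15->8, 1->1, 19->10, 6->6, 5->5, 2->2, 18->9
Step 2: d_i = R_x(i) - R_y(i); compute d_i^2.
  (7-11)^2=16, (5-4)^2=1, (3-3)^2=0, (2-7)^2=25, (6-8)^2=4, (11-1)^2=100, (9-10)^2=1, (4-6)^2=4, (1-5)^2=16, (10-2)^2=64, (8-9)^2=1
sum(d^2) = 232.
Step 3: rho = 1 - 6*232 / (11*(11^2 - 1)) = 1 - 1392/1320 = -0.054545.
Step 4: Under H0, t = rho * sqrt((n-2)/(1-rho^2)) = -0.1639 ~ t(9).
Step 5: Two-sided p-value from the t-distribution with 9 df = 0.873447.
Step 6: alpha = 0.05. fail to reject H0.

rho = -0.0545, p = 0.873447, fail to reject H0 at alpha = 0.05.


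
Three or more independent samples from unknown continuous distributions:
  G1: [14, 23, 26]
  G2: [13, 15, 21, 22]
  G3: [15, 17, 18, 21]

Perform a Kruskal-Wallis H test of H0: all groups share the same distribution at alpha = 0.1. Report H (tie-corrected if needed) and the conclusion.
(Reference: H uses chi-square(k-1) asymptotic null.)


Step 1: Combine all N = 11 observations and assign midranks.
sorted (value, group, rank): (13,G2,1), (14,G1,2), (15,G2,3.5), (15,G3,3.5), (17,G3,5), (18,G3,6), (21,G2,7.5), (21,G3,7.5), (22,G2,9), (23,G1,10), (26,G1,11)
Step 2: Sum ranks within each group.
R_1 = 23 (n_1 = 3)
R_2 = 21 (n_2 = 4)
R_3 = 22 (n_3 = 4)
Step 3: H = 12/(N(N+1)) * sum(R_i^2/n_i) - 3(N+1)
     = 12/(11*12) * (23^2/3 + 21^2/4 + 22^2/4) - 3*12
     = 0.090909 * 407.583 - 36
     = 1.053030.
Step 4: Ties present; correction factor C = 1 - 12/(11^3 - 11) = 0.990909. Corrected H = 1.053030 / 0.990909 = 1.062691.
Step 5: Under H0, H ~ chi^2(2); p-value = 0.587813.
Step 6: alpha = 0.1. fail to reject H0.

H = 1.0627, df = 2, p = 0.587813, fail to reject H0.


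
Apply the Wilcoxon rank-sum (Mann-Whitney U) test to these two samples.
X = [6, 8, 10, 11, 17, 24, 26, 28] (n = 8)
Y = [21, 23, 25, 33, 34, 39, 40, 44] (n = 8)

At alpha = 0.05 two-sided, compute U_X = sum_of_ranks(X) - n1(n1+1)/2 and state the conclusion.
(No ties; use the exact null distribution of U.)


Step 1: Combine and sort all 16 observations; assign midranks.
sorted (value, group): (6,X), (8,X), (10,X), (11,X), (17,X), (21,Y), (23,Y), (24,X), (25,Y), (26,X), (28,X), (33,Y), (34,Y), (39,Y), (40,Y), (44,Y)
ranks: 6->1, 8->2, 10->3, 11->4, 17->5, 21->6, 23->7, 24->8, 25->9, 26->10, 28->11, 33->12, 34->13, 39->14, 40->15, 44->16
Step 2: Rank sum for X: R1 = 1 + 2 + 3 + 4 + 5 + 8 + 10 + 11 = 44.
Step 3: U_X = R1 - n1(n1+1)/2 = 44 - 8*9/2 = 44 - 36 = 8.
       U_Y = n1*n2 - U_X = 64 - 8 = 56.
Step 4: No ties, so the exact null distribution of U (based on enumerating the C(16,8) = 12870 equally likely rank assignments) gives the two-sided p-value.
Step 5: p-value = 0.010412; compare to alpha = 0.05. reject H0.

U_X = 8, p = 0.010412, reject H0 at alpha = 0.05.


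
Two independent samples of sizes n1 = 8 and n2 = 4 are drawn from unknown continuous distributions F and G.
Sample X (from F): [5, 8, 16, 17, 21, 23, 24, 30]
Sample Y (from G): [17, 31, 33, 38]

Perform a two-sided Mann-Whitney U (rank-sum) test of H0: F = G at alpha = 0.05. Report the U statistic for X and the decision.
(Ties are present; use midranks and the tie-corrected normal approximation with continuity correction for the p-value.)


Step 1: Combine and sort all 12 observations; assign midranks.
sorted (value, group): (5,X), (8,X), (16,X), (17,X), (17,Y), (21,X), (23,X), (24,X), (30,X), (31,Y), (33,Y), (38,Y)
ranks: 5->1, 8->2, 16->3, 17->4.5, 17->4.5, 21->6, 23->7, 24->8, 30->9, 31->10, 33->11, 38->12
Step 2: Rank sum for X: R1 = 1 + 2 + 3 + 4.5 + 6 + 7 + 8 + 9 = 40.5.
Step 3: U_X = R1 - n1(n1+1)/2 = 40.5 - 8*9/2 = 40.5 - 36 = 4.5.
       U_Y = n1*n2 - U_X = 32 - 4.5 = 27.5.
Step 4: Ties are present, so use the tie-corrected normal approximation (with continuity correction) for the p-value.
Step 5: p-value = 0.061271; compare to alpha = 0.05. fail to reject H0.

U_X = 4.5, p = 0.061271, fail to reject H0 at alpha = 0.05.


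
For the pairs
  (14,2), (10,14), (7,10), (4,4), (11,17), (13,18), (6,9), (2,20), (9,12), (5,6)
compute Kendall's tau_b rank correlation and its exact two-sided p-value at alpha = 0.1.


Step 1: Enumerate the 45 unordered pairs (i,j) with i<j and classify each by sign(x_j-x_i) * sign(y_j-y_i).
  (1,2):dx=-4,dy=+12->D; (1,3):dx=-7,dy=+8->D; (1,4):dx=-10,dy=+2->D; (1,5):dx=-3,dy=+15->D
  (1,6):dx=-1,dy=+16->D; (1,7):dx=-8,dy=+7->D; (1,8):dx=-12,dy=+18->D; (1,9):dx=-5,dy=+10->D
  (1,10):dx=-9,dy=+4->D; (2,3):dx=-3,dy=-4->C; (2,4):dx=-6,dy=-10->C; (2,5):dx=+1,dy=+3->C
  (2,6):dx=+3,dy=+4->C; (2,7):dx=-4,dy=-5->C; (2,8):dx=-8,dy=+6->D; (2,9):dx=-1,dy=-2->C
  (2,10):dx=-5,dy=-8->C; (3,4):dx=-3,dy=-6->C; (3,5):dx=+4,dy=+7->C; (3,6):dx=+6,dy=+8->C
  (3,7):dx=-1,dy=-1->C; (3,8):dx=-5,dy=+10->D; (3,9):dx=+2,dy=+2->C; (3,10):dx=-2,dy=-4->C
  (4,5):dx=+7,dy=+13->C; (4,6):dx=+9,dy=+14->C; (4,7):dx=+2,dy=+5->C; (4,8):dx=-2,dy=+16->D
  (4,9):dx=+5,dy=+8->C; (4,10):dx=+1,dy=+2->C; (5,6):dx=+2,dy=+1->C; (5,7):dx=-5,dy=-8->C
  (5,8):dx=-9,dy=+3->D; (5,9):dx=-2,dy=-5->C; (5,10):dx=-6,dy=-11->C; (6,7):dx=-7,dy=-9->C
  (6,8):dx=-11,dy=+2->D; (6,9):dx=-4,dy=-6->C; (6,10):dx=-8,dy=-12->C; (7,8):dx=-4,dy=+11->D
  (7,9):dx=+3,dy=+3->C; (7,10):dx=-1,dy=-3->C; (8,9):dx=+7,dy=-8->D; (8,10):dx=+3,dy=-14->D
  (9,10):dx=-4,dy=-6->C
Step 2: C = 28, D = 17, total pairs = 45.
Step 3: tau = (C - D)/(n(n-1)/2) = (28 - 17)/45 = 0.244444.
Step 4: Exact two-sided p-value (enumerate n! = 3628800 permutations of y under H0): p = 0.380720.
Step 5: alpha = 0.1. fail to reject H0.

tau_b = 0.2444 (C=28, D=17), p = 0.380720, fail to reject H0.


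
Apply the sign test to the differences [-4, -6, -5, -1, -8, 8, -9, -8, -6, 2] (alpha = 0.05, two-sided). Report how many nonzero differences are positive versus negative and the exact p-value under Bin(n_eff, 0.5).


Step 1: Discard zero differences. Original n = 10; n_eff = number of nonzero differences = 10.
Nonzero differences (with sign): -4, -6, -5, -1, -8, +8, -9, -8, -6, +2
Step 2: Count signs: positive = 2, negative = 8.
Step 3: Under H0: P(positive) = 0.5, so the number of positives S ~ Bin(10, 0.5).
Step 4: Two-sided exact p-value = sum of Bin(10,0.5) probabilities at or below the observed probability = 0.109375.
Step 5: alpha = 0.05. fail to reject H0.

n_eff = 10, pos = 2, neg = 8, p = 0.109375, fail to reject H0.


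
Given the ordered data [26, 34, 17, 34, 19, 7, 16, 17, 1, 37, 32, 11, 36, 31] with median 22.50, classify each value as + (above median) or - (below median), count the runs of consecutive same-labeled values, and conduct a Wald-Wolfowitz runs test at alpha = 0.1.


Step 1: Compute median = 22.50; label A = above, B = below.
Labels in order: AABABBBBBAABAA  (n_A = 7, n_B = 7)
Step 2: Count runs R = 7.
Step 3: Under H0 (random ordering), E[R] = 2*n_A*n_B/(n_A+n_B) + 1 = 2*7*7/14 + 1 = 8.0000.
        Var[R] = 2*n_A*n_B*(2*n_A*n_B - n_A - n_B) / ((n_A+n_B)^2 * (n_A+n_B-1)) = 8232/2548 = 3.2308.
        SD[R] = 1.7974.
Step 4: Continuity-corrected z = (R + 0.5 - E[R]) / SD[R] = (7 + 0.5 - 8.0000) / 1.7974 = -0.2782.
Step 5: Two-sided p-value via normal approximation = 2*(1 - Phi(|z|)) = 0.780879.
Step 6: alpha = 0.1. fail to reject H0.

R = 7, z = -0.2782, p = 0.780879, fail to reject H0.


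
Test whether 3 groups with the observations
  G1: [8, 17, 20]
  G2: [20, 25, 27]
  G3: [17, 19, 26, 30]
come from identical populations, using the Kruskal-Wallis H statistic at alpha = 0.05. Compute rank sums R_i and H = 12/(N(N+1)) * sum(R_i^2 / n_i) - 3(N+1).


Step 1: Combine all N = 10 observations and assign midranks.
sorted (value, group, rank): (8,G1,1), (17,G1,2.5), (17,G3,2.5), (19,G3,4), (20,G1,5.5), (20,G2,5.5), (25,G2,7), (26,G3,8), (27,G2,9), (30,G3,10)
Step 2: Sum ranks within each group.
R_1 = 9 (n_1 = 3)
R_2 = 21.5 (n_2 = 3)
R_3 = 24.5 (n_3 = 4)
Step 3: H = 12/(N(N+1)) * sum(R_i^2/n_i) - 3(N+1)
     = 12/(10*11) * (9^2/3 + 21.5^2/3 + 24.5^2/4) - 3*11
     = 0.109091 * 331.146 - 33
     = 3.125000.
Step 4: Ties present; correction factor C = 1 - 12/(10^3 - 10) = 0.987879. Corrected H = 3.125000 / 0.987879 = 3.163344.
Step 5: Under H0, H ~ chi^2(2); p-value = 0.205631.
Step 6: alpha = 0.05. fail to reject H0.

H = 3.1633, df = 2, p = 0.205631, fail to reject H0.


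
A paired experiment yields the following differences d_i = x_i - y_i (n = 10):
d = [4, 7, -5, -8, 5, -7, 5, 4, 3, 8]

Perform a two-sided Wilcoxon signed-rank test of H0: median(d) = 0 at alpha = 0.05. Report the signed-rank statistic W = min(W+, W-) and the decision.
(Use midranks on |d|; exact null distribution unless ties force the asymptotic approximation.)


Step 1: Drop any zero differences (none here) and take |d_i|.
|d| = [4, 7, 5, 8, 5, 7, 5, 4, 3, 8]
Step 2: Midrank |d_i| (ties get averaged ranks).
ranks: |4|->2.5, |7|->7.5, |5|->5, |8|->9.5, |5|->5, |7|->7.5, |5|->5, |4|->2.5, |3|->1, |8|->9.5
Step 3: Attach original signs; sum ranks with positive sign and with negative sign.
W+ = 2.5 + 7.5 + 5 + 5 + 2.5 + 1 + 9.5 = 33
W- = 5 + 9.5 + 7.5 = 22
(Check: W+ + W- = 55 should equal n(n+1)/2 = 55.)
Step 4: Test statistic W = min(W+, W-) = 22.
Step 5: Ties in |d|, so use the tie-corrected normal approximation.
        E[W] = n(n+1)/4 = 10*11/4 = 27.5.
        Tie groups: |d|=4 (t=2), |d|=5 (t=3), |d|=7 (t=2), |d|=8 (t=2); sum(t^3 - t) = 42.
        Var[W] = n(n+1)(2n+1)/24 - sum(t^3-t)/48 = 2310/24 - 42/48 = 95.375.
        z = (W - E[W]) / sqrt(Var[W]) = (22 - 27.5) / 9.7660 = -0.5632.
        Two-sided p = 2*Phi(z) = 0.573314.
Step 6: alpha = 0.05. fail to reject H0.

W+ = 33, W- = 22, W = min = 22, p = 0.573314, fail to reject H0.


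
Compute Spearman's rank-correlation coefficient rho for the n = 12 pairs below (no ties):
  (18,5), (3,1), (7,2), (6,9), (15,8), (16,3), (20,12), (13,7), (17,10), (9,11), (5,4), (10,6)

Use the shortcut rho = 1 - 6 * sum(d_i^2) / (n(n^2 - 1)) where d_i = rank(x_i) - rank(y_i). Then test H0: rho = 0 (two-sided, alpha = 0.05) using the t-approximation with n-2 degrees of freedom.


Step 1: Rank x and y separately (midranks; no ties here).
rank(x): 18->11, 3->1, 7->4, 6->3, 15->8, 16->9, 20->12, 13->7, 17->10, 9->5, 5->2, 10->6
rank(y): 5->5, 1->1, 2->2, 9->9, 8->8, 3->3, 12->12, 7->7, 10->10, 11->11, 4->4, 6->6
Step 2: d_i = R_x(i) - R_y(i); compute d_i^2.
  (11-5)^2=36, (1-1)^2=0, (4-2)^2=4, (3-9)^2=36, (8-8)^2=0, (9-3)^2=36, (12-12)^2=0, (7-7)^2=0, (10-10)^2=0, (5-11)^2=36, (2-4)^2=4, (6-6)^2=0
sum(d^2) = 152.
Step 3: rho = 1 - 6*152 / (12*(12^2 - 1)) = 1 - 912/1716 = 0.468531.
Step 4: Under H0, t = rho * sqrt((n-2)/(1-rho^2)) = 1.6771 ~ t(10).
Step 5: Two-sided p-value from the t-distribution with 10 df = 0.124455.
Step 6: alpha = 0.05. fail to reject H0.

rho = 0.4685, p = 0.124455, fail to reject H0 at alpha = 0.05.


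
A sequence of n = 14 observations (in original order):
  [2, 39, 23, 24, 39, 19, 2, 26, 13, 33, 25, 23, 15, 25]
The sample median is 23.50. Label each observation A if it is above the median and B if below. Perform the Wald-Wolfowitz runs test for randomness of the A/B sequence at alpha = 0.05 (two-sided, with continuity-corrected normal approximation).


Step 1: Compute median = 23.50; label A = above, B = below.
Labels in order: BABAABBABAABBA  (n_A = 7, n_B = 7)
Step 2: Count runs R = 10.
Step 3: Under H0 (random ordering), E[R] = 2*n_A*n_B/(n_A+n_B) + 1 = 2*7*7/14 + 1 = 8.0000.
        Var[R] = 2*n_A*n_B*(2*n_A*n_B - n_A - n_B) / ((n_A+n_B)^2 * (n_A+n_B-1)) = 8232/2548 = 3.2308.
        SD[R] = 1.7974.
Step 4: Continuity-corrected z = (R - 0.5 - E[R]) / SD[R] = (10 - 0.5 - 8.0000) / 1.7974 = 0.8345.
Step 5: Two-sided p-value via normal approximation = 2*(1 - Phi(|z|)) = 0.403986.
Step 6: alpha = 0.05. fail to reject H0.

R = 10, z = 0.8345, p = 0.403986, fail to reject H0.


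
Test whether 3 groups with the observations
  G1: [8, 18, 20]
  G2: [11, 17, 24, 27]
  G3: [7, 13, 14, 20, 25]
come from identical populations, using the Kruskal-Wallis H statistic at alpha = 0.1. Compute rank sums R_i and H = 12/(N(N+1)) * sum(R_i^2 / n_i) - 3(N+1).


Step 1: Combine all N = 12 observations and assign midranks.
sorted (value, group, rank): (7,G3,1), (8,G1,2), (11,G2,3), (13,G3,4), (14,G3,5), (17,G2,6), (18,G1,7), (20,G1,8.5), (20,G3,8.5), (24,G2,10), (25,G3,11), (27,G2,12)
Step 2: Sum ranks within each group.
R_1 = 17.5 (n_1 = 3)
R_2 = 31 (n_2 = 4)
R_3 = 29.5 (n_3 = 5)
Step 3: H = 12/(N(N+1)) * sum(R_i^2/n_i) - 3(N+1)
     = 12/(12*13) * (17.5^2/3 + 31^2/4 + 29.5^2/5) - 3*13
     = 0.076923 * 516.383 - 39
     = 0.721795.
Step 4: Ties present; correction factor C = 1 - 6/(12^3 - 12) = 0.996503. Corrected H = 0.721795 / 0.996503 = 0.724327.
Step 5: Under H0, H ~ chi^2(2); p-value = 0.696168.
Step 6: alpha = 0.1. fail to reject H0.

H = 0.7243, df = 2, p = 0.696168, fail to reject H0.


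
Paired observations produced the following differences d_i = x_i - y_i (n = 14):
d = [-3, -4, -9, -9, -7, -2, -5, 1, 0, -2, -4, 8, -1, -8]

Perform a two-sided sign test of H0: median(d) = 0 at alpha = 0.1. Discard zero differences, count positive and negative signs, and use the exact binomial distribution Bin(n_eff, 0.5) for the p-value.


Step 1: Discard zero differences. Original n = 14; n_eff = number of nonzero differences = 13.
Nonzero differences (with sign): -3, -4, -9, -9, -7, -2, -5, +1, -2, -4, +8, -1, -8
Step 2: Count signs: positive = 2, negative = 11.
Step 3: Under H0: P(positive) = 0.5, so the number of positives S ~ Bin(13, 0.5).
Step 4: Two-sided exact p-value = sum of Bin(13,0.5) probabilities at or below the observed probability = 0.022461.
Step 5: alpha = 0.1. reject H0.

n_eff = 13, pos = 2, neg = 11, p = 0.022461, reject H0.


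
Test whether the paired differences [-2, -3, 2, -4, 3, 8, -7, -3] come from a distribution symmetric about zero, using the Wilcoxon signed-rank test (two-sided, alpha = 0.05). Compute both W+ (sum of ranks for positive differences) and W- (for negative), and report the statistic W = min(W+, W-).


Step 1: Drop any zero differences (none here) and take |d_i|.
|d| = [2, 3, 2, 4, 3, 8, 7, 3]
Step 2: Midrank |d_i| (ties get averaged ranks).
ranks: |2|->1.5, |3|->4, |2|->1.5, |4|->6, |3|->4, |8|->8, |7|->7, |3|->4
Step 3: Attach original signs; sum ranks with positive sign and with negative sign.
W+ = 1.5 + 4 + 8 = 13.5
W- = 1.5 + 4 + 6 + 7 + 4 = 22.5
(Check: W+ + W- = 36 should equal n(n+1)/2 = 36.)
Step 4: Test statistic W = min(W+, W-) = 13.5.
Step 5: Ties in |d|, so use the tie-corrected normal approximation.
        E[W] = n(n+1)/4 = 8*9/4 = 18.
        Tie groups: |d|=2 (t=2), |d|=3 (t=3); sum(t^3 - t) = 30.
        Var[W] = n(n+1)(2n+1)/24 - sum(t^3-t)/48 = 1224/24 - 30/48 = 50.375.
        z = (W - E[W]) / sqrt(Var[W]) = (13.5 - 18) / 7.0975 = -0.6340.
        Two-sided p = 2*Phi(z) = 0.526066.
Step 6: alpha = 0.05. fail to reject H0.

W+ = 13.5, W- = 22.5, W = min = 13.5, p = 0.526066, fail to reject H0.


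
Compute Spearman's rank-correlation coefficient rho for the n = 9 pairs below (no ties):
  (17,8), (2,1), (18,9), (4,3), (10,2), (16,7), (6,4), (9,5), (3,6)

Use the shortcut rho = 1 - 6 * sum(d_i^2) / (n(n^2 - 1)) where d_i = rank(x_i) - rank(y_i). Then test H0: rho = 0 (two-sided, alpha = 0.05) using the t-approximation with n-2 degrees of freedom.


Step 1: Rank x and y separately (midranks; no ties here).
rank(x): 17->8, 2->1, 18->9, 4->3, 10->6, 16->7, 6->4, 9->5, 3->2
rank(y): 8->8, 1->1, 9->9, 3->3, 2->2, 7->7, 4->4, 5->5, 6->6
Step 2: d_i = R_x(i) - R_y(i); compute d_i^2.
  (8-8)^2=0, (1-1)^2=0, (9-9)^2=0, (3-3)^2=0, (6-2)^2=16, (7-7)^2=0, (4-4)^2=0, (5-5)^2=0, (2-6)^2=16
sum(d^2) = 32.
Step 3: rho = 1 - 6*32 / (9*(9^2 - 1)) = 1 - 192/720 = 0.733333.
Step 4: Under H0, t = rho * sqrt((n-2)/(1-rho^2)) = 2.8538 ~ t(7).
Step 5: Two-sided p-value from the t-distribution with 7 df = 0.024554.
Step 6: alpha = 0.05. reject H0.

rho = 0.7333, p = 0.024554, reject H0 at alpha = 0.05.


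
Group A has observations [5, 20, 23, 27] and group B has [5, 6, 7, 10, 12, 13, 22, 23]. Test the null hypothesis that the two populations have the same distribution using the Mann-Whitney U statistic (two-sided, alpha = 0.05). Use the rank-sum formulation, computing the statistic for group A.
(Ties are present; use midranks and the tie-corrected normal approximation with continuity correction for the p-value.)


Step 1: Combine and sort all 12 observations; assign midranks.
sorted (value, group): (5,X), (5,Y), (6,Y), (7,Y), (10,Y), (12,Y), (13,Y), (20,X), (22,Y), (23,X), (23,Y), (27,X)
ranks: 5->1.5, 5->1.5, 6->3, 7->4, 10->5, 12->6, 13->7, 20->8, 22->9, 23->10.5, 23->10.5, 27->12
Step 2: Rank sum for X: R1 = 1.5 + 8 + 10.5 + 12 = 32.
Step 3: U_X = R1 - n1(n1+1)/2 = 32 - 4*5/2 = 32 - 10 = 22.
       U_Y = n1*n2 - U_X = 32 - 22 = 10.
Step 4: Ties are present, so use the tie-corrected normal approximation (with continuity correction) for the p-value.
Step 5: p-value = 0.348547; compare to alpha = 0.05. fail to reject H0.

U_X = 22, p = 0.348547, fail to reject H0 at alpha = 0.05.


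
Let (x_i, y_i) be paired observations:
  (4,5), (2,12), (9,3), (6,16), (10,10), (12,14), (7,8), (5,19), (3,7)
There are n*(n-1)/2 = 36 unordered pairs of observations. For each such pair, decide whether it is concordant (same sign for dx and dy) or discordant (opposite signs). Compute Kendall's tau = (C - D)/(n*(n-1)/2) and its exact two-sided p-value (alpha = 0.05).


Step 1: Enumerate the 36 unordered pairs (i,j) with i<j and classify each by sign(x_j-x_i) * sign(y_j-y_i).
  (1,2):dx=-2,dy=+7->D; (1,3):dx=+5,dy=-2->D; (1,4):dx=+2,dy=+11->C; (1,5):dx=+6,dy=+5->C
  (1,6):dx=+8,dy=+9->C; (1,7):dx=+3,dy=+3->C; (1,8):dx=+1,dy=+14->C; (1,9):dx=-1,dy=+2->D
  (2,3):dx=+7,dy=-9->D; (2,4):dx=+4,dy=+4->C; (2,5):dx=+8,dy=-2->D; (2,6):dx=+10,dy=+2->C
  (2,7):dx=+5,dy=-4->D; (2,8):dx=+3,dy=+7->C; (2,9):dx=+1,dy=-5->D; (3,4):dx=-3,dy=+13->D
  (3,5):dx=+1,dy=+7->C; (3,6):dx=+3,dy=+11->C; (3,7):dx=-2,dy=+5->D; (3,8):dx=-4,dy=+16->D
  (3,9):dx=-6,dy=+4->D; (4,5):dx=+4,dy=-6->D; (4,6):dx=+6,dy=-2->D; (4,7):dx=+1,dy=-8->D
  (4,8):dx=-1,dy=+3->D; (4,9):dx=-3,dy=-9->C; (5,6):dx=+2,dy=+4->C; (5,7):dx=-3,dy=-2->C
  (5,8):dx=-5,dy=+9->D; (5,9):dx=-7,dy=-3->C; (6,7):dx=-5,dy=-6->C; (6,8):dx=-7,dy=+5->D
  (6,9):dx=-9,dy=-7->C; (7,8):dx=-2,dy=+11->D; (7,9):dx=-4,dy=-1->C; (8,9):dx=-2,dy=-12->C
Step 2: C = 18, D = 18, total pairs = 36.
Step 3: tau = (C - D)/(n(n-1)/2) = (18 - 18)/36 = 0.000000.
Step 4: Exact two-sided p-value (enumerate n! = 362880 permutations of y under H0): p = 1.000000.
Step 5: alpha = 0.05. fail to reject H0.

tau_b = 0.0000 (C=18, D=18), p = 1.000000, fail to reject H0.


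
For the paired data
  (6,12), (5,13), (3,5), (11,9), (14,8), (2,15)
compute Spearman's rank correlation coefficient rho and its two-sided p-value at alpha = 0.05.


Step 1: Rank x and y separately (midranks; no ties here).
rank(x): 6->4, 5->3, 3->2, 11->5, 14->6, 2->1
rank(y): 12->4, 13->5, 5->1, 9->3, 8->2, 15->6
Step 2: d_i = R_x(i) - R_y(i); compute d_i^2.
  (4-4)^2=0, (3-5)^2=4, (2-1)^2=1, (5-3)^2=4, (6-2)^2=16, (1-6)^2=25
sum(d^2) = 50.
Step 3: rho = 1 - 6*50 / (6*(6^2 - 1)) = 1 - 300/210 = -0.428571.
Step 4: Under H0, t = rho * sqrt((n-2)/(1-rho^2)) = -0.9487 ~ t(4).
Step 5: Two-sided p-value from the t-distribution with 4 df = 0.396501.
Step 6: alpha = 0.05. fail to reject H0.

rho = -0.4286, p = 0.396501, fail to reject H0 at alpha = 0.05.


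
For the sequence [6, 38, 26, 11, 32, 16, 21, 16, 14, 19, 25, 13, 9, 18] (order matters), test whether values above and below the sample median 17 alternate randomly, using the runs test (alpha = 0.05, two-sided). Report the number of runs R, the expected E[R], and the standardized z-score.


Step 1: Compute median = 17; label A = above, B = below.
Labels in order: BAABABABBAABBA  (n_A = 7, n_B = 7)
Step 2: Count runs R = 10.
Step 3: Under H0 (random ordering), E[R] = 2*n_A*n_B/(n_A+n_B) + 1 = 2*7*7/14 + 1 = 8.0000.
        Var[R] = 2*n_A*n_B*(2*n_A*n_B - n_A - n_B) / ((n_A+n_B)^2 * (n_A+n_B-1)) = 8232/2548 = 3.2308.
        SD[R] = 1.7974.
Step 4: Continuity-corrected z = (R - 0.5 - E[R]) / SD[R] = (10 - 0.5 - 8.0000) / 1.7974 = 0.8345.
Step 5: Two-sided p-value via normal approximation = 2*(1 - Phi(|z|)) = 0.403986.
Step 6: alpha = 0.05. fail to reject H0.

R = 10, z = 0.8345, p = 0.403986, fail to reject H0.


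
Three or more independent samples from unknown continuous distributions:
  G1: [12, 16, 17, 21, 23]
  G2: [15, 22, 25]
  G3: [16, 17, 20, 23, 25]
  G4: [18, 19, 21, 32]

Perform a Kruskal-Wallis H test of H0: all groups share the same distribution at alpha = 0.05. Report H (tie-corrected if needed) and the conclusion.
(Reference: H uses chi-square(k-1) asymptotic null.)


Step 1: Combine all N = 17 observations and assign midranks.
sorted (value, group, rank): (12,G1,1), (15,G2,2), (16,G1,3.5), (16,G3,3.5), (17,G1,5.5), (17,G3,5.5), (18,G4,7), (19,G4,8), (20,G3,9), (21,G1,10.5), (21,G4,10.5), (22,G2,12), (23,G1,13.5), (23,G3,13.5), (25,G2,15.5), (25,G3,15.5), (32,G4,17)
Step 2: Sum ranks within each group.
R_1 = 34 (n_1 = 5)
R_2 = 29.5 (n_2 = 3)
R_3 = 47 (n_3 = 5)
R_4 = 42.5 (n_4 = 4)
Step 3: H = 12/(N(N+1)) * sum(R_i^2/n_i) - 3(N+1)
     = 12/(17*18) * (34^2/5 + 29.5^2/3 + 47^2/5 + 42.5^2/4) - 3*18
     = 0.039216 * 1414.65 - 54
     = 1.476307.
Step 4: Ties present; correction factor C = 1 - 30/(17^3 - 17) = 0.993873. Corrected H = 1.476307 / 0.993873 = 1.485409.
Step 5: Under H0, H ~ chi^2(3); p-value = 0.685642.
Step 6: alpha = 0.05. fail to reject H0.

H = 1.4854, df = 3, p = 0.685642, fail to reject H0.


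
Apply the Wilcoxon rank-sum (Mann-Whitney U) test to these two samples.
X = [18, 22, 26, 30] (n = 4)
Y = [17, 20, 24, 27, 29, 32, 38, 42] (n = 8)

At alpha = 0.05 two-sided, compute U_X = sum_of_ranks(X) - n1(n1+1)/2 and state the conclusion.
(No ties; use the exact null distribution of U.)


Step 1: Combine and sort all 12 observations; assign midranks.
sorted (value, group): (17,Y), (18,X), (20,Y), (22,X), (24,Y), (26,X), (27,Y), (29,Y), (30,X), (32,Y), (38,Y), (42,Y)
ranks: 17->1, 18->2, 20->3, 22->4, 24->5, 26->6, 27->7, 29->8, 30->9, 32->10, 38->11, 42->12
Step 2: Rank sum for X: R1 = 2 + 4 + 6 + 9 = 21.
Step 3: U_X = R1 - n1(n1+1)/2 = 21 - 4*5/2 = 21 - 10 = 11.
       U_Y = n1*n2 - U_X = 32 - 11 = 21.
Step 4: No ties, so the exact null distribution of U (based on enumerating the C(12,4) = 495 equally likely rank assignments) gives the two-sided p-value.
Step 5: p-value = 0.460606; compare to alpha = 0.05. fail to reject H0.

U_X = 11, p = 0.460606, fail to reject H0 at alpha = 0.05.


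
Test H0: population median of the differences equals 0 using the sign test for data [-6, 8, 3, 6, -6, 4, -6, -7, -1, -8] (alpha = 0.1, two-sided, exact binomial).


Step 1: Discard zero differences. Original n = 10; n_eff = number of nonzero differences = 10.
Nonzero differences (with sign): -6, +8, +3, +6, -6, +4, -6, -7, -1, -8
Step 2: Count signs: positive = 4, negative = 6.
Step 3: Under H0: P(positive) = 0.5, so the number of positives S ~ Bin(10, 0.5).
Step 4: Two-sided exact p-value = sum of Bin(10,0.5) probabilities at or below the observed probability = 0.753906.
Step 5: alpha = 0.1. fail to reject H0.

n_eff = 10, pos = 4, neg = 6, p = 0.753906, fail to reject H0.


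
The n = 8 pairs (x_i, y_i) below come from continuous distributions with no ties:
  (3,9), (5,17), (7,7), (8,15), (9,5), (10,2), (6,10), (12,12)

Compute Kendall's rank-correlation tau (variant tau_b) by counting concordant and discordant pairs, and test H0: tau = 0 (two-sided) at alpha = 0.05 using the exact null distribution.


Step 1: Enumerate the 28 unordered pairs (i,j) with i<j and classify each by sign(x_j-x_i) * sign(y_j-y_i).
  (1,2):dx=+2,dy=+8->C; (1,3):dx=+4,dy=-2->D; (1,4):dx=+5,dy=+6->C; (1,5):dx=+6,dy=-4->D
  (1,6):dx=+7,dy=-7->D; (1,7):dx=+3,dy=+1->C; (1,8):dx=+9,dy=+3->C; (2,3):dx=+2,dy=-10->D
  (2,4):dx=+3,dy=-2->D; (2,5):dx=+4,dy=-12->D; (2,6):dx=+5,dy=-15->D; (2,7):dx=+1,dy=-7->D
  (2,8):dx=+7,dy=-5->D; (3,4):dx=+1,dy=+8->C; (3,5):dx=+2,dy=-2->D; (3,6):dx=+3,dy=-5->D
  (3,7):dx=-1,dy=+3->D; (3,8):dx=+5,dy=+5->C; (4,5):dx=+1,dy=-10->D; (4,6):dx=+2,dy=-13->D
  (4,7):dx=-2,dy=-5->C; (4,8):dx=+4,dy=-3->D; (5,6):dx=+1,dy=-3->D; (5,7):dx=-3,dy=+5->D
  (5,8):dx=+3,dy=+7->C; (6,7):dx=-4,dy=+8->D; (6,8):dx=+2,dy=+10->C; (7,8):dx=+6,dy=+2->C
Step 2: C = 10, D = 18, total pairs = 28.
Step 3: tau = (C - D)/(n(n-1)/2) = (10 - 18)/28 = -0.285714.
Step 4: Exact two-sided p-value (enumerate n! = 40320 permutations of y under H0): p = 0.398760.
Step 5: alpha = 0.05. fail to reject H0.

tau_b = -0.2857 (C=10, D=18), p = 0.398760, fail to reject H0.


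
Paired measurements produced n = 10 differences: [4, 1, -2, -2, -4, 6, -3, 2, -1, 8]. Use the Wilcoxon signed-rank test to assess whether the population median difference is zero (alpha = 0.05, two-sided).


Step 1: Drop any zero differences (none here) and take |d_i|.
|d| = [4, 1, 2, 2, 4, 6, 3, 2, 1, 8]
Step 2: Midrank |d_i| (ties get averaged ranks).
ranks: |4|->7.5, |1|->1.5, |2|->4, |2|->4, |4|->7.5, |6|->9, |3|->6, |2|->4, |1|->1.5, |8|->10
Step 3: Attach original signs; sum ranks with positive sign and with negative sign.
W+ = 7.5 + 1.5 + 9 + 4 + 10 = 32
W- = 4 + 4 + 7.5 + 6 + 1.5 = 23
(Check: W+ + W- = 55 should equal n(n+1)/2 = 55.)
Step 4: Test statistic W = min(W+, W-) = 23.
Step 5: Ties in |d|, so use the tie-corrected normal approximation.
        E[W] = n(n+1)/4 = 10*11/4 = 27.5.
        Tie groups: |d|=1 (t=2), |d|=2 (t=3), |d|=4 (t=2); sum(t^3 - t) = 36.
        Var[W] = n(n+1)(2n+1)/24 - sum(t^3-t)/48 = 2310/24 - 36/48 = 95.5.
        z = (W - E[W]) / sqrt(Var[W]) = (23 - 27.5) / 9.7724 = -0.4605.
        Two-sided p = 2*Phi(z) = 0.645172.
Step 6: alpha = 0.05. fail to reject H0.

W+ = 32, W- = 23, W = min = 23, p = 0.645172, fail to reject H0.


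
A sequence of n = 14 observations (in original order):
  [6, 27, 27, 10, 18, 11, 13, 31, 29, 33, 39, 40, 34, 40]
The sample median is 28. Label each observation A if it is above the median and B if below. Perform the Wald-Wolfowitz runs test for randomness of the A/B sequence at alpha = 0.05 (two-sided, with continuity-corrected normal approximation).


Step 1: Compute median = 28; label A = above, B = below.
Labels in order: BBBBBBBAAAAAAA  (n_A = 7, n_B = 7)
Step 2: Count runs R = 2.
Step 3: Under H0 (random ordering), E[R] = 2*n_A*n_B/(n_A+n_B) + 1 = 2*7*7/14 + 1 = 8.0000.
        Var[R] = 2*n_A*n_B*(2*n_A*n_B - n_A - n_B) / ((n_A+n_B)^2 * (n_A+n_B-1)) = 8232/2548 = 3.2308.
        SD[R] = 1.7974.
Step 4: Continuity-corrected z = (R + 0.5 - E[R]) / SD[R] = (2 + 0.5 - 8.0000) / 1.7974 = -3.0599.
Step 5: Two-sided p-value via normal approximation = 2*(1 - Phi(|z|)) = 0.002214.
Step 6: alpha = 0.05. reject H0.

R = 2, z = -3.0599, p = 0.002214, reject H0.


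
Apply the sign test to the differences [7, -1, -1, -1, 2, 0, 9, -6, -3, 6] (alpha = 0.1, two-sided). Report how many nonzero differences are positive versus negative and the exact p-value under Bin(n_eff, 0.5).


Step 1: Discard zero differences. Original n = 10; n_eff = number of nonzero differences = 9.
Nonzero differences (with sign): +7, -1, -1, -1, +2, +9, -6, -3, +6
Step 2: Count signs: positive = 4, negative = 5.
Step 3: Under H0: P(positive) = 0.5, so the number of positives S ~ Bin(9, 0.5).
Step 4: Two-sided exact p-value = sum of Bin(9,0.5) probabilities at or below the observed probability = 1.000000.
Step 5: alpha = 0.1. fail to reject H0.

n_eff = 9, pos = 4, neg = 5, p = 1.000000, fail to reject H0.


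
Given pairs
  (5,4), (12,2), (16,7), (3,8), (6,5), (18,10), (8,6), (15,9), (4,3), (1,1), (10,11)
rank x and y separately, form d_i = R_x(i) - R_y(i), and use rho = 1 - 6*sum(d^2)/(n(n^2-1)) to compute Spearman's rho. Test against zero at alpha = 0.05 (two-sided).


Step 1: Rank x and y separately (midranks; no ties here).
rank(x): 5->4, 12->8, 16->10, 3->2, 6->5, 18->11, 8->6, 15->9, 4->3, 1->1, 10->7
rank(y): 4->4, 2->2, 7->7, 8->8, 5->5, 10->10, 6->6, 9->9, 3->3, 1->1, 11->11
Step 2: d_i = R_x(i) - R_y(i); compute d_i^2.
  (4-4)^2=0, (8-2)^2=36, (10-7)^2=9, (2-8)^2=36, (5-5)^2=0, (11-10)^2=1, (6-6)^2=0, (9-9)^2=0, (3-3)^2=0, (1-1)^2=0, (7-11)^2=16
sum(d^2) = 98.
Step 3: rho = 1 - 6*98 / (11*(11^2 - 1)) = 1 - 588/1320 = 0.554545.
Step 4: Under H0, t = rho * sqrt((n-2)/(1-rho^2)) = 1.9992 ~ t(9).
Step 5: Two-sided p-value from the t-distribution with 9 df = 0.076652.
Step 6: alpha = 0.05. fail to reject H0.

rho = 0.5545, p = 0.076652, fail to reject H0 at alpha = 0.05.


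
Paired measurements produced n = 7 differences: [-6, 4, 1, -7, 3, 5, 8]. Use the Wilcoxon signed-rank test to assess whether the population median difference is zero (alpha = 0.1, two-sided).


Step 1: Drop any zero differences (none here) and take |d_i|.
|d| = [6, 4, 1, 7, 3, 5, 8]
Step 2: Midrank |d_i| (ties get averaged ranks).
ranks: |6|->5, |4|->3, |1|->1, |7|->6, |3|->2, |5|->4, |8|->7
Step 3: Attach original signs; sum ranks with positive sign and with negative sign.
W+ = 3 + 1 + 2 + 4 + 7 = 17
W- = 5 + 6 = 11
(Check: W+ + W- = 28 should equal n(n+1)/2 = 28.)
Step 4: Test statistic W = min(W+, W-) = 11.
Step 5: No ties, so the exact null distribution over the 2^7 = 128 sign assignments gives the two-sided p-value = 0.687500.
Step 6: alpha = 0.1. fail to reject H0.

W+ = 17, W- = 11, W = min = 11, p = 0.687500, fail to reject H0.


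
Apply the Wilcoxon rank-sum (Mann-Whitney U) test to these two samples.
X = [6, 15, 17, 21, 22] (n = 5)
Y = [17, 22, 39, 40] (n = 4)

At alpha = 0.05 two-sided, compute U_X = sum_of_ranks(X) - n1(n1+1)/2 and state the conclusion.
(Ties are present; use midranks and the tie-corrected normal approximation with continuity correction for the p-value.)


Step 1: Combine and sort all 9 observations; assign midranks.
sorted (value, group): (6,X), (15,X), (17,X), (17,Y), (21,X), (22,X), (22,Y), (39,Y), (40,Y)
ranks: 6->1, 15->2, 17->3.5, 17->3.5, 21->5, 22->6.5, 22->6.5, 39->8, 40->9
Step 2: Rank sum for X: R1 = 1 + 2 + 3.5 + 5 + 6.5 = 18.
Step 3: U_X = R1 - n1(n1+1)/2 = 18 - 5*6/2 = 18 - 15 = 3.
       U_Y = n1*n2 - U_X = 20 - 3 = 17.
Step 4: Ties are present, so use the tie-corrected normal approximation (with continuity correction) for the p-value.
Step 5: p-value = 0.108361; compare to alpha = 0.05. fail to reject H0.

U_X = 3, p = 0.108361, fail to reject H0 at alpha = 0.05.


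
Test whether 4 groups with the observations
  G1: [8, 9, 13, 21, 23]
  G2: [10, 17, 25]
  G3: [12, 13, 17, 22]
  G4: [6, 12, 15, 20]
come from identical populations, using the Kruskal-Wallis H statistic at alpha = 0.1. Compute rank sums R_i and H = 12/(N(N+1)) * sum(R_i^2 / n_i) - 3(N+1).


Step 1: Combine all N = 16 observations and assign midranks.
sorted (value, group, rank): (6,G4,1), (8,G1,2), (9,G1,3), (10,G2,4), (12,G3,5.5), (12,G4,5.5), (13,G1,7.5), (13,G3,7.5), (15,G4,9), (17,G2,10.5), (17,G3,10.5), (20,G4,12), (21,G1,13), (22,G3,14), (23,G1,15), (25,G2,16)
Step 2: Sum ranks within each group.
R_1 = 40.5 (n_1 = 5)
R_2 = 30.5 (n_2 = 3)
R_3 = 37.5 (n_3 = 4)
R_4 = 27.5 (n_4 = 4)
Step 3: H = 12/(N(N+1)) * sum(R_i^2/n_i) - 3(N+1)
     = 12/(16*17) * (40.5^2/5 + 30.5^2/3 + 37.5^2/4 + 27.5^2/4) - 3*17
     = 0.044118 * 1178.76 - 51
     = 1.004044.
Step 4: Ties present; correction factor C = 1 - 18/(16^3 - 16) = 0.995588. Corrected H = 1.004044 / 0.995588 = 1.008493.
Step 5: Under H0, H ~ chi^2(3); p-value = 0.799197.
Step 6: alpha = 0.1. fail to reject H0.

H = 1.0085, df = 3, p = 0.799197, fail to reject H0.


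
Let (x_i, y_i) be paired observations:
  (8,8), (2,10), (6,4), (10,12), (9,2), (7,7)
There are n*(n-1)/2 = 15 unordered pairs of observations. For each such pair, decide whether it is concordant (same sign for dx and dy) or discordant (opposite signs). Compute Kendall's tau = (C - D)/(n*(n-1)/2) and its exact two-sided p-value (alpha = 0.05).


Step 1: Enumerate the 15 unordered pairs (i,j) with i<j and classify each by sign(x_j-x_i) * sign(y_j-y_i).
  (1,2):dx=-6,dy=+2->D; (1,3):dx=-2,dy=-4->C; (1,4):dx=+2,dy=+4->C; (1,5):dx=+1,dy=-6->D
  (1,6):dx=-1,dy=-1->C; (2,3):dx=+4,dy=-6->D; (2,4):dx=+8,dy=+2->C; (2,5):dx=+7,dy=-8->D
  (2,6):dx=+5,dy=-3->D; (3,4):dx=+4,dy=+8->C; (3,5):dx=+3,dy=-2->D; (3,6):dx=+1,dy=+3->C
  (4,5):dx=-1,dy=-10->C; (4,6):dx=-3,dy=-5->C; (5,6):dx=-2,dy=+5->D
Step 2: C = 8, D = 7, total pairs = 15.
Step 3: tau = (C - D)/(n(n-1)/2) = (8 - 7)/15 = 0.066667.
Step 4: Exact two-sided p-value (enumerate n! = 720 permutations of y under H0): p = 1.000000.
Step 5: alpha = 0.05. fail to reject H0.

tau_b = 0.0667 (C=8, D=7), p = 1.000000, fail to reject H0.


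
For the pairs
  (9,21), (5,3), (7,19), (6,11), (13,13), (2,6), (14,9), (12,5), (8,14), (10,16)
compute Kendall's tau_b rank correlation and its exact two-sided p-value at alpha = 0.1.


Step 1: Enumerate the 45 unordered pairs (i,j) with i<j and classify each by sign(x_j-x_i) * sign(y_j-y_i).
  (1,2):dx=-4,dy=-18->C; (1,3):dx=-2,dy=-2->C; (1,4):dx=-3,dy=-10->C; (1,5):dx=+4,dy=-8->D
  (1,6):dx=-7,dy=-15->C; (1,7):dx=+5,dy=-12->D; (1,8):dx=+3,dy=-16->D; (1,9):dx=-1,dy=-7->C
  (1,10):dx=+1,dy=-5->D; (2,3):dx=+2,dy=+16->C; (2,4):dx=+1,dy=+8->C; (2,5):dx=+8,dy=+10->C
  (2,6):dx=-3,dy=+3->D; (2,7):dx=+9,dy=+6->C; (2,8):dx=+7,dy=+2->C; (2,9):dx=+3,dy=+11->C
  (2,10):dx=+5,dy=+13->C; (3,4):dx=-1,dy=-8->C; (3,5):dx=+6,dy=-6->D; (3,6):dx=-5,dy=-13->C
  (3,7):dx=+7,dy=-10->D; (3,8):dx=+5,dy=-14->D; (3,9):dx=+1,dy=-5->D; (3,10):dx=+3,dy=-3->D
  (4,5):dx=+7,dy=+2->C; (4,6):dx=-4,dy=-5->C; (4,7):dx=+8,dy=-2->D; (4,8):dx=+6,dy=-6->D
  (4,9):dx=+2,dy=+3->C; (4,10):dx=+4,dy=+5->C; (5,6):dx=-11,dy=-7->C; (5,7):dx=+1,dy=-4->D
  (5,8):dx=-1,dy=-8->C; (5,9):dx=-5,dy=+1->D; (5,10):dx=-3,dy=+3->D; (6,7):dx=+12,dy=+3->C
  (6,8):dx=+10,dy=-1->D; (6,9):dx=+6,dy=+8->C; (6,10):dx=+8,dy=+10->C; (7,8):dx=-2,dy=-4->C
  (7,9):dx=-6,dy=+5->D; (7,10):dx=-4,dy=+7->D; (8,9):dx=-4,dy=+9->D; (8,10):dx=-2,dy=+11->D
  (9,10):dx=+2,dy=+2->C
Step 2: C = 25, D = 20, total pairs = 45.
Step 3: tau = (C - D)/(n(n-1)/2) = (25 - 20)/45 = 0.111111.
Step 4: Exact two-sided p-value (enumerate n! = 3628800 permutations of y under H0): p = 0.727490.
Step 5: alpha = 0.1. fail to reject H0.

tau_b = 0.1111 (C=25, D=20), p = 0.727490, fail to reject H0.


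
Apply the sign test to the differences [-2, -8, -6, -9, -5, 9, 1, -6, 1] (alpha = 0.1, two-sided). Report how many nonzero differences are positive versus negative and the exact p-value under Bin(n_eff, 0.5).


Step 1: Discard zero differences. Original n = 9; n_eff = number of nonzero differences = 9.
Nonzero differences (with sign): -2, -8, -6, -9, -5, +9, +1, -6, +1
Step 2: Count signs: positive = 3, negative = 6.
Step 3: Under H0: P(positive) = 0.5, so the number of positives S ~ Bin(9, 0.5).
Step 4: Two-sided exact p-value = sum of Bin(9,0.5) probabilities at or below the observed probability = 0.507812.
Step 5: alpha = 0.1. fail to reject H0.

n_eff = 9, pos = 3, neg = 6, p = 0.507812, fail to reject H0.
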